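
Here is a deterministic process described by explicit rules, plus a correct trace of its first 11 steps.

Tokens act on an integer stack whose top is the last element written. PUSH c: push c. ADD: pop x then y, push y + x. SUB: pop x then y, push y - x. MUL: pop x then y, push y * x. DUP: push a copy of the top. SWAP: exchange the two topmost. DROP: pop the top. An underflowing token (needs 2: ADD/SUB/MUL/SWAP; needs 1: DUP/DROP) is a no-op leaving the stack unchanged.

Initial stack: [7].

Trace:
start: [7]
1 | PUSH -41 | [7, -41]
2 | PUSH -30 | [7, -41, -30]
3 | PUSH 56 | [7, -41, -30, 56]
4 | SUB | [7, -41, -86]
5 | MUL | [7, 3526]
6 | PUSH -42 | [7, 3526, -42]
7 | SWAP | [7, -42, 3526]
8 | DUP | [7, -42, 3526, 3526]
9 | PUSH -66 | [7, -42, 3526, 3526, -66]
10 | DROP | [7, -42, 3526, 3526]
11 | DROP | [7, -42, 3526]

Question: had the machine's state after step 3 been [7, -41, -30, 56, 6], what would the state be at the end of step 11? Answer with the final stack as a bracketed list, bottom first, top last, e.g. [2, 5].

[7, -41, -42, -1500]

state after step 3 := [7, -41, -30, 56, 6]
4 | SUB | [7, -41, -30, 50]
5 | MUL | [7, -41, -1500]
6 | PUSH -42 | [7, -41, -1500, -42]
7 | SWAP | [7, -41, -42, -1500]
8 | DUP | [7, -41, -42, -1500, -1500]
9 | PUSH -66 | [7, -41, -42, -1500, -1500, -66]
10 | DROP | [7, -41, -42, -1500, -1500]
11 | DROP | [7, -41, -42, -1500]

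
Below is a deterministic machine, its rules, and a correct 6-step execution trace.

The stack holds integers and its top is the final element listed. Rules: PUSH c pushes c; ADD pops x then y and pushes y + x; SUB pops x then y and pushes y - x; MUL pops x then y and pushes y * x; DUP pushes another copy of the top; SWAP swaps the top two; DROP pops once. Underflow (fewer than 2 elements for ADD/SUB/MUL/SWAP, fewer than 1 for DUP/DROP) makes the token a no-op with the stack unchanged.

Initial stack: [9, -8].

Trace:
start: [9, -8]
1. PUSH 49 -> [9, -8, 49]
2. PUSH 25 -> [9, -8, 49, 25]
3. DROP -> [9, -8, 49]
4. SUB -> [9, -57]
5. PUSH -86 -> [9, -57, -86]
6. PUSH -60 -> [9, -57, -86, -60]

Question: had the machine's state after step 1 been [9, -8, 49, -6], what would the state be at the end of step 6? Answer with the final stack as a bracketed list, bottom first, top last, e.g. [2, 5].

[9, -8, 55, -86, -60]

state after step 1 := [9, -8, 49, -6]
2. PUSH 25 -> [9, -8, 49, -6, 25]
3. DROP -> [9, -8, 49, -6]
4. SUB -> [9, -8, 55]
5. PUSH -86 -> [9, -8, 55, -86]
6. PUSH -60 -> [9, -8, 55, -86, -60]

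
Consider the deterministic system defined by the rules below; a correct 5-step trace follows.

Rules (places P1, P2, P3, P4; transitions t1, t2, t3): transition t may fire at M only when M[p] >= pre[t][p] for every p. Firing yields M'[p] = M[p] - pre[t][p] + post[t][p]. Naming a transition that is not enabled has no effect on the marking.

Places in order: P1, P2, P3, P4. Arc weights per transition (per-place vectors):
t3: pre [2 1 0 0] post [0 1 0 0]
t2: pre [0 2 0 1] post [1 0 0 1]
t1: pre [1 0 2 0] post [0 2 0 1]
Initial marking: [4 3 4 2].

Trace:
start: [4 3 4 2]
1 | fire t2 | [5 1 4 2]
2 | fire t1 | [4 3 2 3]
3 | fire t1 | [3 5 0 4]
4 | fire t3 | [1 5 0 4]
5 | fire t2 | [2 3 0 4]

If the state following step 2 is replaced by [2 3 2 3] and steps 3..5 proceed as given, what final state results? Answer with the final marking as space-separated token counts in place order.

state after step 2 := [2 3 2 3]
3 | fire t1 | [1 5 0 4]
4 | fire t3 | [1 5 0 4]
5 | fire t2 | [2 3 0 4]

2 3 0 4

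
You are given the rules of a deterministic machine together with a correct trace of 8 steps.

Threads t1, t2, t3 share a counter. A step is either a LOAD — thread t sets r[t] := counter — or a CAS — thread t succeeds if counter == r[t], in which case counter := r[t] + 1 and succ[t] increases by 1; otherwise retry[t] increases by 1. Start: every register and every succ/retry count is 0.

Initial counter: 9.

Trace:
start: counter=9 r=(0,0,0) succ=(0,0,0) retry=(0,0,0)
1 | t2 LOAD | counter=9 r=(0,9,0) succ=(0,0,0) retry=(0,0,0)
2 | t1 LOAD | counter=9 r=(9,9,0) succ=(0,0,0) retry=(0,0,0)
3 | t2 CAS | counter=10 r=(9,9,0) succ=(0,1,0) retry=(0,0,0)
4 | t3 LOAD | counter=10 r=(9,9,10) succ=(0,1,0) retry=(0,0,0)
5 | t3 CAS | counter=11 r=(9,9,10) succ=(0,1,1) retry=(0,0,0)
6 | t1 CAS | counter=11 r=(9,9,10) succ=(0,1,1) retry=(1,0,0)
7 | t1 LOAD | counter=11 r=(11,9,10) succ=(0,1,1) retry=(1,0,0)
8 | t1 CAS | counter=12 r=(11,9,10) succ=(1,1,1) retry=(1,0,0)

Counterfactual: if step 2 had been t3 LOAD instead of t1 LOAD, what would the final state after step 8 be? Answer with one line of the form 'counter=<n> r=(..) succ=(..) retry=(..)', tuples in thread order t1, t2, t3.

(re-executing from step 2 with the substitution; state before step 2: counter=9 r=(0,9,0) succ=(0,0,0) retry=(0,0,0))
2 | t3 LOAD | counter=9 r=(0,9,9) succ=(0,0,0) retry=(0,0,0)
3 | t2 CAS | counter=10 r=(0,9,9) succ=(0,1,0) retry=(0,0,0)
4 | t3 LOAD | counter=10 r=(0,9,10) succ=(0,1,0) retry=(0,0,0)
5 | t3 CAS | counter=11 r=(0,9,10) succ=(0,1,1) retry=(0,0,0)
6 | t1 CAS | counter=11 r=(0,9,10) succ=(0,1,1) retry=(1,0,0)
7 | t1 LOAD | counter=11 r=(11,9,10) succ=(0,1,1) retry=(1,0,0)
8 | t1 CAS | counter=12 r=(11,9,10) succ=(1,1,1) retry=(1,0,0)

counter=12 r=(11,9,10) succ=(1,1,1) retry=(1,0,0)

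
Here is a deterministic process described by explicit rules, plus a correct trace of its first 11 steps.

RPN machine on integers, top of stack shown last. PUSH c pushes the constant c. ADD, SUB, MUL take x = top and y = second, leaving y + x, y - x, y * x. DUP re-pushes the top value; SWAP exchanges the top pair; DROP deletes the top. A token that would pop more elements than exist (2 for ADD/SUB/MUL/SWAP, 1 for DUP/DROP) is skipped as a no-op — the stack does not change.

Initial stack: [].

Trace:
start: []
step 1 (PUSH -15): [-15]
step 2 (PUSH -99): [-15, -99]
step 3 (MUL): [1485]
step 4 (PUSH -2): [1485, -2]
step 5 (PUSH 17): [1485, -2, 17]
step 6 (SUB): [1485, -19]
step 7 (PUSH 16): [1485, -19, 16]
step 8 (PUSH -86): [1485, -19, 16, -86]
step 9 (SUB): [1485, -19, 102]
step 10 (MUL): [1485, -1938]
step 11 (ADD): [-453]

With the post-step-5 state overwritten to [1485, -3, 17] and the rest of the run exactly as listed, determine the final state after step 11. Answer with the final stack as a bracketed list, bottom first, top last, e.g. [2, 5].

[-555]

state after step 5 := [1485, -3, 17]
step 6 (SUB): [1485, -20]
step 7 (PUSH 16): [1485, -20, 16]
step 8 (PUSH -86): [1485, -20, 16, -86]
step 9 (SUB): [1485, -20, 102]
step 10 (MUL): [1485, -2040]
step 11 (ADD): [-555]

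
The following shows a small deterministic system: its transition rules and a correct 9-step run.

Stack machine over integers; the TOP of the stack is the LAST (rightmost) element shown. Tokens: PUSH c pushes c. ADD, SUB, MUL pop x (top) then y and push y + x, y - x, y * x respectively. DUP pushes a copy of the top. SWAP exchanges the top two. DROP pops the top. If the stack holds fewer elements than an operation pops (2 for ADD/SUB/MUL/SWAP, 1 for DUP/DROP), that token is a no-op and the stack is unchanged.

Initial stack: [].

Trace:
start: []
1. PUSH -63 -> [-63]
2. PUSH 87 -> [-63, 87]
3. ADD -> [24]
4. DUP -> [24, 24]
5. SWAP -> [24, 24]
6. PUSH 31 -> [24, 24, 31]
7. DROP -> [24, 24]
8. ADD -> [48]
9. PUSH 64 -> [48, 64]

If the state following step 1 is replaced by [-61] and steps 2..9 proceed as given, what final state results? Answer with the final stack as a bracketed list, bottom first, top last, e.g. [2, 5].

[52, 64]

state after step 1 := [-61]
2. PUSH 87 -> [-61, 87]
3. ADD -> [26]
4. DUP -> [26, 26]
5. SWAP -> [26, 26]
6. PUSH 31 -> [26, 26, 31]
7. DROP -> [26, 26]
8. ADD -> [52]
9. PUSH 64 -> [52, 64]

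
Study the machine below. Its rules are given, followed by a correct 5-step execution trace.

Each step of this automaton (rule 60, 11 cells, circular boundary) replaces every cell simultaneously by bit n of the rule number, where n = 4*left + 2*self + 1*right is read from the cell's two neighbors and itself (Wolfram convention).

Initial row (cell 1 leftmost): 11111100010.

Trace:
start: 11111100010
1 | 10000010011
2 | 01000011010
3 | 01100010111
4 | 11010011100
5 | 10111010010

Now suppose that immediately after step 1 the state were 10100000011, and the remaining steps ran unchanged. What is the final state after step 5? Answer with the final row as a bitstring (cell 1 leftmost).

10011010011

state after step 1 := 10100000011
2 | 01110000010
3 | 01001000011
4 | 11101100010
5 | 10011010011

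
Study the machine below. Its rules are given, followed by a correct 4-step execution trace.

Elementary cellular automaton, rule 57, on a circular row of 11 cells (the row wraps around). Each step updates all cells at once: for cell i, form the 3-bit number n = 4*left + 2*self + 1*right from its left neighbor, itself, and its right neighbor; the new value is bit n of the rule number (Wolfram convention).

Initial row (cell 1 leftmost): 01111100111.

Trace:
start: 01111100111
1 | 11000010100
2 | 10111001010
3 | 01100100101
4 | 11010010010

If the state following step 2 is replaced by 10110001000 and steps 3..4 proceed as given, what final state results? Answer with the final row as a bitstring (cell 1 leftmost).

state after step 2 := 10110001000
3 | 01101100110
4 | 01011010101

01011010101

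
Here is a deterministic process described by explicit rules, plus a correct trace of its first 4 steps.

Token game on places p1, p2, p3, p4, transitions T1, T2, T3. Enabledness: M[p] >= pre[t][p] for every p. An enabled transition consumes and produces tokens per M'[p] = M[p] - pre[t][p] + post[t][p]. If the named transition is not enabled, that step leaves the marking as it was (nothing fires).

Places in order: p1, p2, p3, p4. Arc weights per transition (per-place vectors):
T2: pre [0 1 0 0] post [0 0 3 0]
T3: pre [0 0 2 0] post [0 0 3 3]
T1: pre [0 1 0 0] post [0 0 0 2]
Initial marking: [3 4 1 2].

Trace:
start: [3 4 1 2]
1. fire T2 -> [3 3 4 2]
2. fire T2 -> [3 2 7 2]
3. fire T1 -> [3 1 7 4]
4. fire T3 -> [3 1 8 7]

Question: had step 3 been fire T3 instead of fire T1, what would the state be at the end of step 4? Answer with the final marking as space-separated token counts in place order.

(re-executing from step 3 with the substitution; state before step 3: [3 2 7 2])
3. fire T3 -> [3 2 8 5]
4. fire T3 -> [3 2 9 8]

3 2 9 8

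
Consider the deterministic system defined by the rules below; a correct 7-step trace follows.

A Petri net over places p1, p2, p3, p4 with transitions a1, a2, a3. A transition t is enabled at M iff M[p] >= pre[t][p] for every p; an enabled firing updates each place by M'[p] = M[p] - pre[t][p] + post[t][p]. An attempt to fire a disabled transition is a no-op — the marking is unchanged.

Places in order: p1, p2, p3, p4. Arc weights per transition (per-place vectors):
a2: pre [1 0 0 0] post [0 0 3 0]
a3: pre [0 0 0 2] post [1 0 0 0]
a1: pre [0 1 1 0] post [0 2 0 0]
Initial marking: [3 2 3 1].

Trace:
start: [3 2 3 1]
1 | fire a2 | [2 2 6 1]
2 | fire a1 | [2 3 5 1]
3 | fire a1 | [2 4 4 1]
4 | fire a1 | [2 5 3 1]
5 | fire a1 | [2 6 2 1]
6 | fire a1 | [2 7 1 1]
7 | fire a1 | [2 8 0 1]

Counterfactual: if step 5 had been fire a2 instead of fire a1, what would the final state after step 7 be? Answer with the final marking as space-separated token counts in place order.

(re-executing from step 5 with the substitution; state before step 5: [2 5 3 1])
5 | fire a2 | [1 5 6 1]
6 | fire a1 | [1 6 5 1]
7 | fire a1 | [1 7 4 1]

1 7 4 1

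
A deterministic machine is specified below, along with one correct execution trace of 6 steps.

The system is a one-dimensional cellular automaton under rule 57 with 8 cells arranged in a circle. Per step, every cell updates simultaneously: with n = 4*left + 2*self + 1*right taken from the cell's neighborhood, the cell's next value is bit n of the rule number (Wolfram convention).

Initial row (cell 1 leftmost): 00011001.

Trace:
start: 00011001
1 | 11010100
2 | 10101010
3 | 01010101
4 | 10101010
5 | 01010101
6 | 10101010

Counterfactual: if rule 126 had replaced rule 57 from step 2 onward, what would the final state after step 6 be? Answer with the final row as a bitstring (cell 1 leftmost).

00000000

(re-executing steps 2..6 under rule 126; state before step 2: 11010100)
2 | 11111111
3 | 00000000
4 | 00000000
5 | 00000000
6 | 00000000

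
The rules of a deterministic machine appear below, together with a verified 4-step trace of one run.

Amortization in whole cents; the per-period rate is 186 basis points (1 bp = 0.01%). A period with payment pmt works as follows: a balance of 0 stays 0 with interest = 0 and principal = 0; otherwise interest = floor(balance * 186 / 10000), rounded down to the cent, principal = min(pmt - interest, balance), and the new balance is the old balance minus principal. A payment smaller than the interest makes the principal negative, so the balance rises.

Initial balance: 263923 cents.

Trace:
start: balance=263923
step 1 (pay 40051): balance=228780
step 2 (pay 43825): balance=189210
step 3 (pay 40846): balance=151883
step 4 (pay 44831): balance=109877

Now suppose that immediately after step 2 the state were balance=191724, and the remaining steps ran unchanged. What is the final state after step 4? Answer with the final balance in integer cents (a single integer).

state after step 2 := balance=191724
step 3 (pay 40846): balance=154444
step 4 (pay 44831): balance=112485

112485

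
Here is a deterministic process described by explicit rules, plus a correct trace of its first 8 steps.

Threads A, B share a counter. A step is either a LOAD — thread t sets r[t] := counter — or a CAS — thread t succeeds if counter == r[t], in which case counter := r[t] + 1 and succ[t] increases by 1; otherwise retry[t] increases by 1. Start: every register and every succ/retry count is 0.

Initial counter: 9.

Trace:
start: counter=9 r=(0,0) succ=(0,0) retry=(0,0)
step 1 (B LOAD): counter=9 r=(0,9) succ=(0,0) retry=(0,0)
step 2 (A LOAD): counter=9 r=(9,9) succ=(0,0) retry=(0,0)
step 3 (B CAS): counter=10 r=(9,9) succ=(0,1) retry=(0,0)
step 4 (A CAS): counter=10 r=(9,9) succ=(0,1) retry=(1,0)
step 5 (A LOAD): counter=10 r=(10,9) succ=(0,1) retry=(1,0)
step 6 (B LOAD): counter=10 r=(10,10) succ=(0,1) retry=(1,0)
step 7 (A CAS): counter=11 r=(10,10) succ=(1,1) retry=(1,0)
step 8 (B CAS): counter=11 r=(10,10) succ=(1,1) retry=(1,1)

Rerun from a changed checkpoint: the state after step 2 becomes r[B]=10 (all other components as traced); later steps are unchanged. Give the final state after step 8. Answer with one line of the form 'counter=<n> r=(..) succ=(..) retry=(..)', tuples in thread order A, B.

state after step 2 := counter=9 r=(9,10) succ=(0,0) retry=(0,0)
step 3 (B CAS): counter=9 r=(9,10) succ=(0,0) retry=(0,1)
step 4 (A CAS): counter=10 r=(9,10) succ=(1,0) retry=(0,1)
step 5 (A LOAD): counter=10 r=(10,10) succ=(1,0) retry=(0,1)
step 6 (B LOAD): counter=10 r=(10,10) succ=(1,0) retry=(0,1)
step 7 (A CAS): counter=11 r=(10,10) succ=(2,0) retry=(0,1)
step 8 (B CAS): counter=11 r=(10,10) succ=(2,0) retry=(0,2)

counter=11 r=(10,10) succ=(2,0) retry=(0,2)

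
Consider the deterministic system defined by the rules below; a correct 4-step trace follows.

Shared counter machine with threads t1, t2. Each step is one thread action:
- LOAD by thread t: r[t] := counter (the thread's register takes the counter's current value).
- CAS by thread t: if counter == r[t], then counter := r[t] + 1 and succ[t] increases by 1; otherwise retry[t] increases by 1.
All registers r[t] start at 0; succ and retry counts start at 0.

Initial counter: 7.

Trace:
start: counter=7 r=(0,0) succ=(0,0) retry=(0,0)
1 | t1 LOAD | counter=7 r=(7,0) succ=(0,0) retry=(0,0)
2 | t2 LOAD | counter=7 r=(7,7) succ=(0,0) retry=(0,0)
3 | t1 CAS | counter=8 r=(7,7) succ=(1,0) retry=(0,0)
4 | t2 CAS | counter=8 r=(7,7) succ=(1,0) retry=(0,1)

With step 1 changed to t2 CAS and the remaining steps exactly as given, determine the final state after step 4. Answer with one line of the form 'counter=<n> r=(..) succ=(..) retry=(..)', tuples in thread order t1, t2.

(re-executing from step 1 with the substitution; state before step 1: counter=7 r=(0,0) succ=(0,0) retry=(0,0))
1 | t2 CAS | counter=7 r=(0,0) succ=(0,0) retry=(0,1)
2 | t2 LOAD | counter=7 r=(0,7) succ=(0,0) retry=(0,1)
3 | t1 CAS | counter=7 r=(0,7) succ=(0,0) retry=(1,1)
4 | t2 CAS | counter=8 r=(0,7) succ=(0,1) retry=(1,1)

counter=8 r=(0,7) succ=(0,1) retry=(1,1)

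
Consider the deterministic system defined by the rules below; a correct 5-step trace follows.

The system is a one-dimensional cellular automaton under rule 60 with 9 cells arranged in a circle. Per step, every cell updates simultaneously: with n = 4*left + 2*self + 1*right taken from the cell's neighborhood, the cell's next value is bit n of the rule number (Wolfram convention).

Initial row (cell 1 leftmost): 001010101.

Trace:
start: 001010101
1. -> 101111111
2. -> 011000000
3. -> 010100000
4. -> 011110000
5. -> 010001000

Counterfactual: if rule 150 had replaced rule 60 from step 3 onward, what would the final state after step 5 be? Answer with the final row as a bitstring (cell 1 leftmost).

(re-executing steps 3..5 under rule 150; state before step 3: 011000000)
3. -> 100100000
4. -> 111110001
5. -> 111101010

111101010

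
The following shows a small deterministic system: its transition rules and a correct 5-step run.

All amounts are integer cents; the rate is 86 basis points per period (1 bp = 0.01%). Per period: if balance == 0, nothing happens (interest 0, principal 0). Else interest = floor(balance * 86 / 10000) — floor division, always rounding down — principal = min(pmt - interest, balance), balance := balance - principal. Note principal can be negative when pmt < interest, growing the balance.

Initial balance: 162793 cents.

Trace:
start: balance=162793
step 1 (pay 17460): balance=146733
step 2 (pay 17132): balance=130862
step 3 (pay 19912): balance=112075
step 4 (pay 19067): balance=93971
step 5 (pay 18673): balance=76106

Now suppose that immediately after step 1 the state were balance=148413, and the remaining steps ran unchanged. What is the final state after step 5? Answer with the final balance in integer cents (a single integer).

77844

state after step 1 := balance=148413
step 2 (pay 17132): balance=132557
step 3 (pay 19912): balance=113784
step 4 (pay 19067): balance=95695
step 5 (pay 18673): balance=77844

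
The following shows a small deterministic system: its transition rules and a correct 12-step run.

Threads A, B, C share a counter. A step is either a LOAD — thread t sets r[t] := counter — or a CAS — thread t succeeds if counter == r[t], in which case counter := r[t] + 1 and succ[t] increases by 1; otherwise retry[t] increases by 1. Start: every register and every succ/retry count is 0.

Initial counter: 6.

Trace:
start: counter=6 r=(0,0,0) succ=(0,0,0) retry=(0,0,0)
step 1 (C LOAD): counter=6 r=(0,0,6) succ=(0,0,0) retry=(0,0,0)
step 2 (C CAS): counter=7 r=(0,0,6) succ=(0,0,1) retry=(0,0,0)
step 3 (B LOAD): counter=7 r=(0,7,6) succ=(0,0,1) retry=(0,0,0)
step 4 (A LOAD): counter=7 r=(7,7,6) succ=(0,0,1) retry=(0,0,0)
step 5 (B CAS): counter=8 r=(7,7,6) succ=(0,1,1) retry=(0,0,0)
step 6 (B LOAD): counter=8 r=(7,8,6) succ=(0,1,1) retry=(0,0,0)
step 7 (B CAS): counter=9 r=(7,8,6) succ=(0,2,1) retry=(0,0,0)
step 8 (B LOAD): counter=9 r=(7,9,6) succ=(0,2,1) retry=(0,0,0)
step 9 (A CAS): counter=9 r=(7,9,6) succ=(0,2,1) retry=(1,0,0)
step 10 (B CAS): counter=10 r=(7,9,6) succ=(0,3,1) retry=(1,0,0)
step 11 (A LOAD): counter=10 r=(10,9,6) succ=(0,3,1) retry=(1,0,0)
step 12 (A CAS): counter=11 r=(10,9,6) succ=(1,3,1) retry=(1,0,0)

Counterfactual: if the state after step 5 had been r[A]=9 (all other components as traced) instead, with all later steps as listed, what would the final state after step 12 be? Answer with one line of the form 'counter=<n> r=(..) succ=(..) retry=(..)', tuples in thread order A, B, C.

state after step 5 := counter=8 r=(9,7,6) succ=(0,1,1) retry=(0,0,0)
step 6 (B LOAD): counter=8 r=(9,8,6) succ=(0,1,1) retry=(0,0,0)
step 7 (B CAS): counter=9 r=(9,8,6) succ=(0,2,1) retry=(0,0,0)
step 8 (B LOAD): counter=9 r=(9,9,6) succ=(0,2,1) retry=(0,0,0)
step 9 (A CAS): counter=10 r=(9,9,6) succ=(1,2,1) retry=(0,0,0)
step 10 (B CAS): counter=10 r=(9,9,6) succ=(1,2,1) retry=(0,1,0)
step 11 (A LOAD): counter=10 r=(10,9,6) succ=(1,2,1) retry=(0,1,0)
step 12 (A CAS): counter=11 r=(10,9,6) succ=(2,2,1) retry=(0,1,0)

counter=11 r=(10,9,6) succ=(2,2,1) retry=(0,1,0)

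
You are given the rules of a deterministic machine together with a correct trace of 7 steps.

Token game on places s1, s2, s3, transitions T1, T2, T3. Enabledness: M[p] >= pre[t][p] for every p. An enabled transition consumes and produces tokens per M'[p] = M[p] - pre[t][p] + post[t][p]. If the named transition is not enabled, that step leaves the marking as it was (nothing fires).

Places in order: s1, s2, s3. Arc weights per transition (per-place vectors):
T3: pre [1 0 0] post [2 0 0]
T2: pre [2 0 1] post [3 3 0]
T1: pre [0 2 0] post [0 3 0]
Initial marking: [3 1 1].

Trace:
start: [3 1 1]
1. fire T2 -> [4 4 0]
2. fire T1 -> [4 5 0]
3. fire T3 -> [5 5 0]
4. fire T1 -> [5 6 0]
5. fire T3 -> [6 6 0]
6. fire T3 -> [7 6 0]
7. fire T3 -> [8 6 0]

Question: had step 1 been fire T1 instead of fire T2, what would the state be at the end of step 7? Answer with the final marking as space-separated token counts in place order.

7 1 1

(re-executing from step 1 with the substitution; state before step 1: [3 1 1])
1. fire T1 -> [3 1 1]
2. fire T1 -> [3 1 1]
3. fire T3 -> [4 1 1]
4. fire T1 -> [4 1 1]
5. fire T3 -> [5 1 1]
6. fire T3 -> [6 1 1]
7. fire T3 -> [7 1 1]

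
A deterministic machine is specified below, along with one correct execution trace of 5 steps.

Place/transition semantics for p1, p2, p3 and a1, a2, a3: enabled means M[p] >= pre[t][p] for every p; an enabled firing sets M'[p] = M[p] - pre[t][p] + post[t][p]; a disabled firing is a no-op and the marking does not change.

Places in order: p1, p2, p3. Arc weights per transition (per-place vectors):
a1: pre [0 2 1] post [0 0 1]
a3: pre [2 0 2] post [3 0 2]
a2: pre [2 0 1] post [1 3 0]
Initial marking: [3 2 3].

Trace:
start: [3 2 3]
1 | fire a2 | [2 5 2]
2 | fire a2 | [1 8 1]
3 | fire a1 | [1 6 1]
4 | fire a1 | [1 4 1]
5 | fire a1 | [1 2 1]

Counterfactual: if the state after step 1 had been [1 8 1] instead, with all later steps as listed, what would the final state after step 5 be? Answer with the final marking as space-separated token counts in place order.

state after step 1 := [1 8 1]
2 | fire a2 | [1 8 1]
3 | fire a1 | [1 6 1]
4 | fire a1 | [1 4 1]
5 | fire a1 | [1 2 1]

1 2 1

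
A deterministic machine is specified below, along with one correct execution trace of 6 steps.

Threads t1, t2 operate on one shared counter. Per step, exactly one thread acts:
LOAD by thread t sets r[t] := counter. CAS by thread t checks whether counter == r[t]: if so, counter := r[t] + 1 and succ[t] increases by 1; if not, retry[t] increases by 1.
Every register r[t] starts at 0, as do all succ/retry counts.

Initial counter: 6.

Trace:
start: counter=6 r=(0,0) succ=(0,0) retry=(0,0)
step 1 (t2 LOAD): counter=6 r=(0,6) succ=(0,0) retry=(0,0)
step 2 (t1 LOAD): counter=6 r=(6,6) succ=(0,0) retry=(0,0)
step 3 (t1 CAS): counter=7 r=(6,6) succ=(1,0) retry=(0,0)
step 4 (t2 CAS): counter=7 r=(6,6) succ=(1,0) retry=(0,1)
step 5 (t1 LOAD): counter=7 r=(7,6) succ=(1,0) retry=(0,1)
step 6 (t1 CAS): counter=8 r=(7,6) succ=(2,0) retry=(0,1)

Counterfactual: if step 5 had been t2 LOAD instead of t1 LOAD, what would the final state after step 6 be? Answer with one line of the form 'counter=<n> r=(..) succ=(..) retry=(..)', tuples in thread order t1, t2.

counter=7 r=(6,7) succ=(1,0) retry=(1,1)

(re-executing from step 5 with the substitution; state before step 5: counter=7 r=(6,6) succ=(1,0) retry=(0,1))
step 5 (t2 LOAD): counter=7 r=(6,7) succ=(1,0) retry=(0,1)
step 6 (t1 CAS): counter=7 r=(6,7) succ=(1,0) retry=(1,1)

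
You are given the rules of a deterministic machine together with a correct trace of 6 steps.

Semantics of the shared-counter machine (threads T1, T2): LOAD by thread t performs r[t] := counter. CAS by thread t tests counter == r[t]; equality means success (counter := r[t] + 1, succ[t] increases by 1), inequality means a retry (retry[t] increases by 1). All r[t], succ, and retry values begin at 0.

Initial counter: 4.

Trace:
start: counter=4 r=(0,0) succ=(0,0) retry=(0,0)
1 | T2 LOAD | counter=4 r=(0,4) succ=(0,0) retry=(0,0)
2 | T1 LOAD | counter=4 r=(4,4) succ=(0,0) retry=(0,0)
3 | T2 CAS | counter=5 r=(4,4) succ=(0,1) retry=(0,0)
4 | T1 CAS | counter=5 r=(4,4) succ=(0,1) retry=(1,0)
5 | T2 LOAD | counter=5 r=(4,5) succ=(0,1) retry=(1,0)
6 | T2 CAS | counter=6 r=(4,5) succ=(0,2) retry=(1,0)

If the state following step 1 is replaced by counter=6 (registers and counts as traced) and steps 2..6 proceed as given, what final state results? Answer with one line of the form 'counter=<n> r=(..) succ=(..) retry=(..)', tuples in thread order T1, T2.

counter=8 r=(6,7) succ=(1,1) retry=(0,1)

state after step 1 := counter=6 r=(0,4) succ=(0,0) retry=(0,0)
2 | T1 LOAD | counter=6 r=(6,4) succ=(0,0) retry=(0,0)
3 | T2 CAS | counter=6 r=(6,4) succ=(0,0) retry=(0,1)
4 | T1 CAS | counter=7 r=(6,4) succ=(1,0) retry=(0,1)
5 | T2 LOAD | counter=7 r=(6,7) succ=(1,0) retry=(0,1)
6 | T2 CAS | counter=8 r=(6,7) succ=(1,1) retry=(0,1)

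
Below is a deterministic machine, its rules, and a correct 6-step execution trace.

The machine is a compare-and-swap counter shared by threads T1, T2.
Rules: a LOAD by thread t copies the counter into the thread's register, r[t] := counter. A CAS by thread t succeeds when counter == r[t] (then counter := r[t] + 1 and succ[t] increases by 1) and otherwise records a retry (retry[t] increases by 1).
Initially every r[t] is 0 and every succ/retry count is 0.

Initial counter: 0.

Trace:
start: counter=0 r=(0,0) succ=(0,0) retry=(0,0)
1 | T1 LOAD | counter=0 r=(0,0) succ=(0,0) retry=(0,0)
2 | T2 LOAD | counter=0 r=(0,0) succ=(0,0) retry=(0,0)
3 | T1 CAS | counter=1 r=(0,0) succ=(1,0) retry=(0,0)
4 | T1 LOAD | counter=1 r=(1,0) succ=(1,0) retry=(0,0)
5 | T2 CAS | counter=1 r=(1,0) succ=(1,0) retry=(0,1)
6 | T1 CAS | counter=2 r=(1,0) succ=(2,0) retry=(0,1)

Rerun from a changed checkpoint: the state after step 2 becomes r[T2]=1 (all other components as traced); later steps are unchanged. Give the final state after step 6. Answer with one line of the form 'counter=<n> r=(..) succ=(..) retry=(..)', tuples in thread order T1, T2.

state after step 2 := counter=0 r=(0,1) succ=(0,0) retry=(0,0)
3 | T1 CAS | counter=1 r=(0,1) succ=(1,0) retry=(0,0)
4 | T1 LOAD | counter=1 r=(1,1) succ=(1,0) retry=(0,0)
5 | T2 CAS | counter=2 r=(1,1) succ=(1,1) retry=(0,0)
6 | T1 CAS | counter=2 r=(1,1) succ=(1,1) retry=(1,0)

counter=2 r=(1,1) succ=(1,1) retry=(1,0)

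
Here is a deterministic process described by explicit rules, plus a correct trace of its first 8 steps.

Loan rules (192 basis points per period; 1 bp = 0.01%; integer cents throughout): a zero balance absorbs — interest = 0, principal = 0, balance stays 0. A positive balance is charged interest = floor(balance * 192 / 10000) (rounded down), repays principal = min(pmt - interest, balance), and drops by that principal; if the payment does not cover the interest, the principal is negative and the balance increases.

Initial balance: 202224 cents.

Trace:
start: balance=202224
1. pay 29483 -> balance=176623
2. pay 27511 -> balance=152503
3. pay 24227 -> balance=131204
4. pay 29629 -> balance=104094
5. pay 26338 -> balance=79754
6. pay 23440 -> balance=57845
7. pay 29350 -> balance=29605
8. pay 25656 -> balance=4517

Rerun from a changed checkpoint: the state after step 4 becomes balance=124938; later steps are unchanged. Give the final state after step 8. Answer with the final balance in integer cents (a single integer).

state after step 4 := balance=124938
5. pay 26338 -> balance=100998
6. pay 23440 -> balance=79497
7. pay 29350 -> balance=51673
8. pay 25656 -> balance=27009

27009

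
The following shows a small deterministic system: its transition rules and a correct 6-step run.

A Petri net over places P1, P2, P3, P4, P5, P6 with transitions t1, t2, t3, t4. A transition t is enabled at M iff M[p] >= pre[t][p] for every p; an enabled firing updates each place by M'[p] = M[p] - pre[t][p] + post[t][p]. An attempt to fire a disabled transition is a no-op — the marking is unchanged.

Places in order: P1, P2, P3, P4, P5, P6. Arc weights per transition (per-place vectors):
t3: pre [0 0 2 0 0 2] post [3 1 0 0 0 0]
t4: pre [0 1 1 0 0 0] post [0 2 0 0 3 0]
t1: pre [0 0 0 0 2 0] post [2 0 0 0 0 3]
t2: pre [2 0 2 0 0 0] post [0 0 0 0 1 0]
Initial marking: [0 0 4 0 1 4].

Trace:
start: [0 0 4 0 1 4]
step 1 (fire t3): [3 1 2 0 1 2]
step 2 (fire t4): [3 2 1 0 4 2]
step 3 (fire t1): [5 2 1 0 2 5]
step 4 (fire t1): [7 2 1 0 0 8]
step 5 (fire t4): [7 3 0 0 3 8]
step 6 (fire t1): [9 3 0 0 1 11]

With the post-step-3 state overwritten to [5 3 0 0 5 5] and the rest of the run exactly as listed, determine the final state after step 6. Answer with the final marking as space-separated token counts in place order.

state after step 3 := [5 3 0 0 5 5]
step 4 (fire t1): [7 3 0 0 3 8]
step 5 (fire t4): [7 3 0 0 3 8]
step 6 (fire t1): [9 3 0 0 1 11]

9 3 0 0 1 11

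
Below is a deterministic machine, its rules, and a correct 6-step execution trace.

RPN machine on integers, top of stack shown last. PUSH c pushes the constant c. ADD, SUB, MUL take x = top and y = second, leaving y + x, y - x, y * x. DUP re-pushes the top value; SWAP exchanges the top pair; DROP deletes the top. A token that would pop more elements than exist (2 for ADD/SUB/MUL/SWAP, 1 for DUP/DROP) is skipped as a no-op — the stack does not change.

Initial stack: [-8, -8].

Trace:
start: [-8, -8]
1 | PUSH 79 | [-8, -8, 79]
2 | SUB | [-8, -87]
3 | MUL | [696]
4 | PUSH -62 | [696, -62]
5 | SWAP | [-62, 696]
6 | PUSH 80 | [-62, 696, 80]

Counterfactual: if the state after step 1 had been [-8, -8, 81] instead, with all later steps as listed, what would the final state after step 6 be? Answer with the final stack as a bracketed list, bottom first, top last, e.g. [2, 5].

[-62, 712, 80]

state after step 1 := [-8, -8, 81]
2 | SUB | [-8, -89]
3 | MUL | [712]
4 | PUSH -62 | [712, -62]
5 | SWAP | [-62, 712]
6 | PUSH 80 | [-62, 712, 80]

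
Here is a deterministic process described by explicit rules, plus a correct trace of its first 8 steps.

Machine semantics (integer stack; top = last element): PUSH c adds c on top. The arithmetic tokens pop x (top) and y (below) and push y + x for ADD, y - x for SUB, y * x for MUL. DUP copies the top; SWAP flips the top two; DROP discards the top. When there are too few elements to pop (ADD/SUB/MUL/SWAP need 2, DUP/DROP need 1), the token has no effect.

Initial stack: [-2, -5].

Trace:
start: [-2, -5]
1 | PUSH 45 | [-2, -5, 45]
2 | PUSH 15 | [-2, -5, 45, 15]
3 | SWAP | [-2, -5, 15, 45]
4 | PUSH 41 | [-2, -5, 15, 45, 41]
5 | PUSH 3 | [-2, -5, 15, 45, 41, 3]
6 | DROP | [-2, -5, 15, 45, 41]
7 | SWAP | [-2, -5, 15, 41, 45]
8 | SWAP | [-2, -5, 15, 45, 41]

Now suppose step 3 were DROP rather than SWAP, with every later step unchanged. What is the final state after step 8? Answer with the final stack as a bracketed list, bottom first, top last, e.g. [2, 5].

(re-executing from step 3 with the substitution; state before step 3: [-2, -5, 45, 15])
3 | DROP | [-2, -5, 45]
4 | PUSH 41 | [-2, -5, 45, 41]
5 | PUSH 3 | [-2, -5, 45, 41, 3]
6 | DROP | [-2, -5, 45, 41]
7 | SWAP | [-2, -5, 41, 45]
8 | SWAP | [-2, -5, 45, 41]

[-2, -5, 45, 41]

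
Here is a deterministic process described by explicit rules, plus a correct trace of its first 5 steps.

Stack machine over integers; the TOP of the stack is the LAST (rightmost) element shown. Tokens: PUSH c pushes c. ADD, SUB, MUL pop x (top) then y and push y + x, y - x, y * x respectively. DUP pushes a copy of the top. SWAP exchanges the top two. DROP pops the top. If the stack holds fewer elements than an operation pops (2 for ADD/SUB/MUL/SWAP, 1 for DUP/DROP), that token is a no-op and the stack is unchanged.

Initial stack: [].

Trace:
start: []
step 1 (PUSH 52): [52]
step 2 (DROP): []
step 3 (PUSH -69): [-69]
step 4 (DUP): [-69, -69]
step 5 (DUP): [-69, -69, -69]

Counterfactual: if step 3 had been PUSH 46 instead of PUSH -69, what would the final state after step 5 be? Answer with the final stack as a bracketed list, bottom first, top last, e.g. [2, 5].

(re-executing from step 3 with the substitution; state before step 3: [])
step 3 (PUSH 46): [46]
step 4 (DUP): [46, 46]
step 5 (DUP): [46, 46, 46]

[46, 46, 46]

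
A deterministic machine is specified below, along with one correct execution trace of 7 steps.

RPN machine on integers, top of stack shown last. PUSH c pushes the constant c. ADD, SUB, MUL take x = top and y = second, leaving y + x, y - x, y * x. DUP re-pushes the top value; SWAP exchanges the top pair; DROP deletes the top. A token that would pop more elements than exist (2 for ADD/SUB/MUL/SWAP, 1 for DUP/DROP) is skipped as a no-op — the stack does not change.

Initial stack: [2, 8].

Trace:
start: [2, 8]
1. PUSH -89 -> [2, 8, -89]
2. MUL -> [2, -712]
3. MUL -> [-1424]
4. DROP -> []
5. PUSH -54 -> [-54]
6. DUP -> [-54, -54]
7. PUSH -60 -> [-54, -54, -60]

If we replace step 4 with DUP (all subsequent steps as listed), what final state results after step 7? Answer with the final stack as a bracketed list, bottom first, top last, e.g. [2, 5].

(re-executing from step 4 with the substitution; state before step 4: [-1424])
4. DUP -> [-1424, -1424]
5. PUSH -54 -> [-1424, -1424, -54]
6. DUP -> [-1424, -1424, -54, -54]
7. PUSH -60 -> [-1424, -1424, -54, -54, -60]

[-1424, -1424, -54, -54, -60]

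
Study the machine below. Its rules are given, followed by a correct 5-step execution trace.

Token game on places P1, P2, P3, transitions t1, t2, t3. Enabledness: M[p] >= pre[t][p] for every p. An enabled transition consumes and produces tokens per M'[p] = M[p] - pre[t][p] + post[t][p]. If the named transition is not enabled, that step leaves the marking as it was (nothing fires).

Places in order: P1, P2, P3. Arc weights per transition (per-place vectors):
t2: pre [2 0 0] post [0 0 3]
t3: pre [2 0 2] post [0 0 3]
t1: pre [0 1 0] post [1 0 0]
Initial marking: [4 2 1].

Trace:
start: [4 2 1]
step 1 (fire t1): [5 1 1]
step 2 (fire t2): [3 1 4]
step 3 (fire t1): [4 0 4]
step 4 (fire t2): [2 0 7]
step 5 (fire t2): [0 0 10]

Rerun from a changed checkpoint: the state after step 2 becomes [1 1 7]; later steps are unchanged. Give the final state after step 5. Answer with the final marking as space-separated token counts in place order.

0 0 10

state after step 2 := [1 1 7]
step 3 (fire t1): [2 0 7]
step 4 (fire t2): [0 0 10]
step 5 (fire t2): [0 0 10]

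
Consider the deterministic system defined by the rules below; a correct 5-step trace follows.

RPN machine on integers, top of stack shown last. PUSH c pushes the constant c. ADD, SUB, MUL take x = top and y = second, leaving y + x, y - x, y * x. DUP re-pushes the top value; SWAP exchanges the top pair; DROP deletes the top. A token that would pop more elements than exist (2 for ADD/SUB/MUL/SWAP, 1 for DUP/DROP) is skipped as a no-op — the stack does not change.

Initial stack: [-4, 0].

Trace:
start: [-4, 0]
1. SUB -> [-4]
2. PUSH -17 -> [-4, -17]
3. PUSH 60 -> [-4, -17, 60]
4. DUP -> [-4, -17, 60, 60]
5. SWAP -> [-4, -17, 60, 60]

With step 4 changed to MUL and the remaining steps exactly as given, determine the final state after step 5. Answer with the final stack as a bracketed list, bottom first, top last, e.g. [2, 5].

(re-executing from step 4 with the substitution; state before step 4: [-4, -17, 60])
4. MUL -> [-4, -1020]
5. SWAP -> [-1020, -4]

[-1020, -4]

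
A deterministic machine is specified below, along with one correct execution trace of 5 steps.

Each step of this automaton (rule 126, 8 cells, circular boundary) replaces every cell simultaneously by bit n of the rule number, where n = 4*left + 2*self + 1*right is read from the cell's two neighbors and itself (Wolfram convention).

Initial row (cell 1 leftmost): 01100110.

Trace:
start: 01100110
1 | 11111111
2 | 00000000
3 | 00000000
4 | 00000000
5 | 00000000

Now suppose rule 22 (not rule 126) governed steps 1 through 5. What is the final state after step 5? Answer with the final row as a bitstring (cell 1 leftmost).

10011001

(re-executing steps 1..5 under rule 22; state before step 1: 01100110)
1 | 10011001
2 | 01100110
3 | 10011001
4 | 01100110
5 | 10011001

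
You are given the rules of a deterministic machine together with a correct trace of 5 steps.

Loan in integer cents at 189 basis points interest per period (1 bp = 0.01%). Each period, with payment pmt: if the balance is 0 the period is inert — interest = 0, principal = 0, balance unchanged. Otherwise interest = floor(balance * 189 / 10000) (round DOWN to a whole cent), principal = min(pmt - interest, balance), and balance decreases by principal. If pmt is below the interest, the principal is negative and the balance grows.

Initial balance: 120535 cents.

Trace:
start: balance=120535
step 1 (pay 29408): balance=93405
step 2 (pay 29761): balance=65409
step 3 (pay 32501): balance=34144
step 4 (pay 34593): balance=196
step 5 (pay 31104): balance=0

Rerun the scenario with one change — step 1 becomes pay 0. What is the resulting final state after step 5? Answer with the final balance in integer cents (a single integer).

(re-executing from step 1 with the substitution; state before step 1: balance=120535)
step 1 (pay 0): balance=122813
step 2 (pay 29761): balance=95373
step 3 (pay 32501): balance=64674
step 4 (pay 34593): balance=31303
step 5 (pay 31104): balance=790

790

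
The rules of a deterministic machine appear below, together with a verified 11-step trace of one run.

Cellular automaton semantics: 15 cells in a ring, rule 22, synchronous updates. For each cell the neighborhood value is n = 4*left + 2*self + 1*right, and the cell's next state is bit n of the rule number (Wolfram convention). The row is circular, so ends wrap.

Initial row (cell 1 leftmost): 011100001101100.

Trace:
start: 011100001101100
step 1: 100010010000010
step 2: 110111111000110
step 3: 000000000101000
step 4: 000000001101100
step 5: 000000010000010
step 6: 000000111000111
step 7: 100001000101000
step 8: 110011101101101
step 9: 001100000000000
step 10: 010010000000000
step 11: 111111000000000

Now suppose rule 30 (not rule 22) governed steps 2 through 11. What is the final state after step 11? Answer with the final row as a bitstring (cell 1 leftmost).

001110001000000

(re-executing steps 2..11 under rule 30; state before step 2: 100010010000010)
step 2: 110111111000110
step 3: 100100000101100
step 4: 111110001101011
step 5: 000001011001010
step 6: 000011010111011
step 7: 100110010100010
step 8: 111101110110110
step 9: 100001000100100
step 10: 110011101111111
step 11: 001110001000000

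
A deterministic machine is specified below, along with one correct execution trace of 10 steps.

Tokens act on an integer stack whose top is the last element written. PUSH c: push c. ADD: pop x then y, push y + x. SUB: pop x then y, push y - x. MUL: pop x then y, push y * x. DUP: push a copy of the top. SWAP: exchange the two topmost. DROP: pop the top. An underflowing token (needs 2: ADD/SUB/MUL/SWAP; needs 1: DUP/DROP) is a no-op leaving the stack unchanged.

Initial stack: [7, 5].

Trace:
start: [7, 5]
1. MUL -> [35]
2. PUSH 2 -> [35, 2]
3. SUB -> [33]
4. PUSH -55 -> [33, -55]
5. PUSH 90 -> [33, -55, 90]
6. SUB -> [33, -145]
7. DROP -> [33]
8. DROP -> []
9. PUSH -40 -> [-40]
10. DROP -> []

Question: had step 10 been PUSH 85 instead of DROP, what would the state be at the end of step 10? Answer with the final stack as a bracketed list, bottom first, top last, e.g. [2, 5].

(re-executing from step 10 with the substitution; state before step 10: [-40])
10. PUSH 85 -> [-40, 85]

[-40, 85]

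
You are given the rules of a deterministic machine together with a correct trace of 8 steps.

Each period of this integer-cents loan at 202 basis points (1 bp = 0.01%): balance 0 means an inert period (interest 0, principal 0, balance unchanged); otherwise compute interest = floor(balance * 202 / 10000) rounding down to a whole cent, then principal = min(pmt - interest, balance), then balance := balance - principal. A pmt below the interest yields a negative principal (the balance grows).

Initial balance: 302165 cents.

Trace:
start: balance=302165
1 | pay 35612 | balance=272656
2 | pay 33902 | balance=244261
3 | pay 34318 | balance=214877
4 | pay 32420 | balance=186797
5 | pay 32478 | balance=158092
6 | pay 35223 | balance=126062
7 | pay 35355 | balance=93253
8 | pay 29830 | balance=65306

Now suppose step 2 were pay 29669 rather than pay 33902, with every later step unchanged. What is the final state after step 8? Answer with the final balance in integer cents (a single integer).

70079

(re-executing from step 2 with the substitution; state before step 2: balance=272656)
2 | pay 29669 | balance=248494
3 | pay 34318 | balance=219195
4 | pay 32420 | balance=191202
5 | pay 32478 | balance=162586
6 | pay 35223 | balance=130647
7 | pay 35355 | balance=97931
8 | pay 29830 | balance=70079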